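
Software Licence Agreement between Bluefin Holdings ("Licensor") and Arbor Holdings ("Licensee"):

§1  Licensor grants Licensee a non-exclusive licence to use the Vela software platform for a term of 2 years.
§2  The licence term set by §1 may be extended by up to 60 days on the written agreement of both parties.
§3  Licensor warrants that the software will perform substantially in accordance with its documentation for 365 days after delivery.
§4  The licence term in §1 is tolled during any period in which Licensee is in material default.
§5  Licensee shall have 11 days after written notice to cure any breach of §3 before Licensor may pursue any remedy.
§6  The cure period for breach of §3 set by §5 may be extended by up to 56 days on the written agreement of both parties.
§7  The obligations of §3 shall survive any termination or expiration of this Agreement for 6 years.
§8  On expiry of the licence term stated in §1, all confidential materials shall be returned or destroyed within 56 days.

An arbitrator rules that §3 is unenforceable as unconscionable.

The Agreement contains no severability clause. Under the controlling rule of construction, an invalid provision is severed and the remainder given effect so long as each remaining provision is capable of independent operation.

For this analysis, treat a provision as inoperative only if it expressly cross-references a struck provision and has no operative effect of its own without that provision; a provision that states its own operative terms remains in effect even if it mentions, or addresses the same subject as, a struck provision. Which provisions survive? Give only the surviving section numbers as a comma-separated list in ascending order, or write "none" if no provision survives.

1, 2, 4, 8

§3 is struck. §5 merely fixes the cure period for breach of §3; with §3 gone it has nothing to operate on and falls away. The only function of §7 is the survival period for §3, so it cannot stand once §3 is removed. The whole of §6 is the extension of the cure period for breach of §3, defined by reference to §5, so §6 cannot stand once §5 is removed. With no severability clause, the stated default rule severs what cannot stand and enforces each remaining provision that can operate on its own. That leaves §1, §2, §4, and §8 in effect.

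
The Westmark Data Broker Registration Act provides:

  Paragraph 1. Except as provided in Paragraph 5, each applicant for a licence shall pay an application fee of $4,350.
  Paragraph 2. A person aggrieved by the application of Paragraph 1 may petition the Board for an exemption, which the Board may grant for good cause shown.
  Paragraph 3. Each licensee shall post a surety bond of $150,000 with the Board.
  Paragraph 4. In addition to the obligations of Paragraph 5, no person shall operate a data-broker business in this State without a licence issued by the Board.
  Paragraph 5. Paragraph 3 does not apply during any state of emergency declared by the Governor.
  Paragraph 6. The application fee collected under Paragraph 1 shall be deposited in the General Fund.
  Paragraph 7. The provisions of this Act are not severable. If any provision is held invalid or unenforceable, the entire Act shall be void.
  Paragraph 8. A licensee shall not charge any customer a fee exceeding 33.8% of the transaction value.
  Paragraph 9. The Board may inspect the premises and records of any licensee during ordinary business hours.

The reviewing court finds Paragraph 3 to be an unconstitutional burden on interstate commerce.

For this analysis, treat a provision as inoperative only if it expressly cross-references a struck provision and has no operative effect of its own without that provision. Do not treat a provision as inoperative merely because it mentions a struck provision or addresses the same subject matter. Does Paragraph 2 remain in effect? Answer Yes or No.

No

Paragraph 3 is struck. Paragraph 5 has no operative effect of its own apart from Paragraph 3 and is therefore inoperative. Paragraph 7 provides that the Act is not severable, so the invalidity of any one provision voids the entire Act. No provision of the Act survives. Paragraph 2 is among the inoperative provisions, so the answer is no.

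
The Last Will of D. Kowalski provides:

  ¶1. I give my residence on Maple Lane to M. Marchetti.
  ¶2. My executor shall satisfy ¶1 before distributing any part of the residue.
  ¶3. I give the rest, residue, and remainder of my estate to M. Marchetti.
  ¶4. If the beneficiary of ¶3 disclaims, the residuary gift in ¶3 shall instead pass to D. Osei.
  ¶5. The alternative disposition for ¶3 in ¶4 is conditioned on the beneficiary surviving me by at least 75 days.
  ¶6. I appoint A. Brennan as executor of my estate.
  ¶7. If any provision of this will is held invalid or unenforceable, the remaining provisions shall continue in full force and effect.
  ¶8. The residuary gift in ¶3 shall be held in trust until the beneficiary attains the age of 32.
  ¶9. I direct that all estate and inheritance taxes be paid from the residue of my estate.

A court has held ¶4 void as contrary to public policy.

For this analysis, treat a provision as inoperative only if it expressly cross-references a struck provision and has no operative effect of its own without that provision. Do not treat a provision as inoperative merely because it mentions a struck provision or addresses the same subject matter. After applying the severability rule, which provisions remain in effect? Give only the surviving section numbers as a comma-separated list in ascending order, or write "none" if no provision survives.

¶4 is struck. ¶5 operates only by reference to ¶4, so it falls with ¶4. Under the severability clause in ¶7, the remaining provisions continue in force. That leaves ¶1, ¶2, ¶3, ¶6, ¶7, ¶8, and ¶9 in effect.

1, 2, 3, 6, 7, 8, 9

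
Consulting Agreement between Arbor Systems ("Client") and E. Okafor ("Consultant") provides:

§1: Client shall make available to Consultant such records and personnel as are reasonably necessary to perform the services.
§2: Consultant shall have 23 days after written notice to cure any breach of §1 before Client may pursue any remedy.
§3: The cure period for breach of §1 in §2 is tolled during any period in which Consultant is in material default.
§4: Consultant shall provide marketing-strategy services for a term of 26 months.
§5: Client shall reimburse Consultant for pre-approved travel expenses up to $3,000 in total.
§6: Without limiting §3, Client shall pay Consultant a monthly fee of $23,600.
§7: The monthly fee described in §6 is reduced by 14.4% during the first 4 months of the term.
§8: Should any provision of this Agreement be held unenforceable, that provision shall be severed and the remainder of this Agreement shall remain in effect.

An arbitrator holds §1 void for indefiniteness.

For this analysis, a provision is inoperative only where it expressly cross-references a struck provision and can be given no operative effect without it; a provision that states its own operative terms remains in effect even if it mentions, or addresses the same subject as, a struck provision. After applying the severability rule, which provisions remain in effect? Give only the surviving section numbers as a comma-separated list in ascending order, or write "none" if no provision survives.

§1 is struck. §2 has no operative effect of its own apart from §1 and is therefore inoperative. §3 operates only by reference to §2, so it falls with §2. Although §6 refers to §3, its operative terms do not depend on §3, so it remains in effect. Under the severability clause in §8, the remaining provisions continue in force. The provisions still in force are §4, §5, §6, §7, and §8.

4, 5, 6, 7, 8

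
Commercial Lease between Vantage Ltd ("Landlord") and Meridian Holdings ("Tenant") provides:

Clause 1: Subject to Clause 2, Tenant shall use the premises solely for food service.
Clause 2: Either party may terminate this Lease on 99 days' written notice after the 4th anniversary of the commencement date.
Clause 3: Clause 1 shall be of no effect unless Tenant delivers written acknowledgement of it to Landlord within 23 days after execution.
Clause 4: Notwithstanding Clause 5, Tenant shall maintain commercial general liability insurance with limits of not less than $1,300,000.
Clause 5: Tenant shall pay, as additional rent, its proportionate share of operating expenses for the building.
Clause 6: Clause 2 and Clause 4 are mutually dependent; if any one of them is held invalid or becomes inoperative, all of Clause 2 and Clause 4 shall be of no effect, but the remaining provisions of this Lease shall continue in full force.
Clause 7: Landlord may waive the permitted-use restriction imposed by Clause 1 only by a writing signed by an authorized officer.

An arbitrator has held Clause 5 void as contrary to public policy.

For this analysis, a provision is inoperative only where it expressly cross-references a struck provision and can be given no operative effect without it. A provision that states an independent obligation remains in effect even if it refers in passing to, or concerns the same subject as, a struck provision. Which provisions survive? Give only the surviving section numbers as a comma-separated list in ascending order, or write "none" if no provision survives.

Clause 5 is struck. Clause 4 mentions Clause 5 but its own obligation stands independently of Clause 5, so Clause 4 is not affected. Nothing else in the Lease is defined by reference to Clause 5. Clause 6 ties Clause 2 and Clause 4 together, but none of those is affected here; the remaining provisions continue in force under Clause 6. Clause 1, Clause 2, Clause 3, Clause 4, Clause 6, and Clause 7 remain in effect.

1, 2, 3, 4, 6, 7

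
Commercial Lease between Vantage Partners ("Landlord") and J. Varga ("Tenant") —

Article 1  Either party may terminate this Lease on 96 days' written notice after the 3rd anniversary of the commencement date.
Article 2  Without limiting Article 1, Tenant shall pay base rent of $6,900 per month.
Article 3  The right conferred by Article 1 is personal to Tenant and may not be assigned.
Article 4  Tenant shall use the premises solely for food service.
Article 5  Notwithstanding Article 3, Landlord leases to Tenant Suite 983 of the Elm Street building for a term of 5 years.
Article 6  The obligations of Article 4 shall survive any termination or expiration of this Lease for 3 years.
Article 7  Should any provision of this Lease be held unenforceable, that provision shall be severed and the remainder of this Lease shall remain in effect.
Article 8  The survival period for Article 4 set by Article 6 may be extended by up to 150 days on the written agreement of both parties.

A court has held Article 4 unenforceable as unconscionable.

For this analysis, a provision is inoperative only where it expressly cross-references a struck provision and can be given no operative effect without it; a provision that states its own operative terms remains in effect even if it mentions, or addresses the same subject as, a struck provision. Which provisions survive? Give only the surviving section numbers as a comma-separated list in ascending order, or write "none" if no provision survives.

Article 4 is struck. Article 6 operates only by reference to Article 4, so it falls with Article 4. Article 8 operates only by reference to Article 6, so it falls with Article 6. Article 7 is a severability clause and preserves every provision that can still be given independent effect. The provisions still in force are Article 1, Article 2, Article 3, Article 5, and Article 7.

1, 2, 3, 5, 7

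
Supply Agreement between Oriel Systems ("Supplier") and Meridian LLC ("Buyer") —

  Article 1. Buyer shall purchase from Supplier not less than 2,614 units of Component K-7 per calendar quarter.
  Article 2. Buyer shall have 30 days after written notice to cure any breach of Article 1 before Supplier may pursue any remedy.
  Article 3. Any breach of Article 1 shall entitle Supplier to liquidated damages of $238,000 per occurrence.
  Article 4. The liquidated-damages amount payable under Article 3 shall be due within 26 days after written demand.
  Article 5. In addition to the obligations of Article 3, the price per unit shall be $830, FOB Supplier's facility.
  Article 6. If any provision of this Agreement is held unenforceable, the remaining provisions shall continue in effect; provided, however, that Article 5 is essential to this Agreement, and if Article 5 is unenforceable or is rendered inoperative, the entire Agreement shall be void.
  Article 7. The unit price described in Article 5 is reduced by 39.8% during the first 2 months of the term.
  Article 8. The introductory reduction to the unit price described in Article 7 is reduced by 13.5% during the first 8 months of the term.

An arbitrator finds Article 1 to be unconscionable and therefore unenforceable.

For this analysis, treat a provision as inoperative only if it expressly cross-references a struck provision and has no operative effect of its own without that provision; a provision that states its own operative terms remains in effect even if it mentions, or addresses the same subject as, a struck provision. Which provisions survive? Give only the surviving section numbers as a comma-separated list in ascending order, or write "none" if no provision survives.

Article 1 is struck. Article 2 merely fixes the cure period for breach of Article 1; with Article 1 gone it has nothing to operate on and falls away. Article 3 has no operative effect of its own apart from Article 1 and is therefore inoperative. The whole of Article 4 is the payment deadline for the liquidated-damages amount, defined by reference to Article 3, so Article 4 cannot stand once Article 3 is removed. Article 5 mentions Article 3 but its own obligation stands independently of Article 3, so Article 5 is not affected. Article 6 makes Article 5 an essential term, but Article 5 is unaffected, so the severability proviso in Article 6 preserves the remaining provisions. The provisions still in force are Article 5, Article 6, Article 7, and Article 8.

5, 6, 7, 8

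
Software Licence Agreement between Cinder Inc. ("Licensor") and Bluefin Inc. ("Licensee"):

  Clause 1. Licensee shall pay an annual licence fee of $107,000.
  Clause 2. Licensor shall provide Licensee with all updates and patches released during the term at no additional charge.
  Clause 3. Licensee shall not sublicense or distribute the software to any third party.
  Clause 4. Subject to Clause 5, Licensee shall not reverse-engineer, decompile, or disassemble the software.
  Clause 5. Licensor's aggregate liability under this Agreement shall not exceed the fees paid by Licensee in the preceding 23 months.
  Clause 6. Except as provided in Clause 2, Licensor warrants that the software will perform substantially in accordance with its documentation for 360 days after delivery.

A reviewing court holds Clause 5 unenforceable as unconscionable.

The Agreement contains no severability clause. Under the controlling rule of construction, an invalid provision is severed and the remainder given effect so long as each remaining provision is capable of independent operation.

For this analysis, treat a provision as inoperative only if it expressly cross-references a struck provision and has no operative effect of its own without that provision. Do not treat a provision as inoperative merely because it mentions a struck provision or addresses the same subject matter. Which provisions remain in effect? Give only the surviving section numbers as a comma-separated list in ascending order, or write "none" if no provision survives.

1, 2, 3, 4, 6

Clause 5 is struck. Clause 4 mentions Clause 5 but its own obligation stands independently of Clause 5, so Clause 4 is not affected. Nothing else in the Agreement is defined by reference to Clause 5. With no severability clause, the stated default rule severs what cannot stand and enforces each remaining provision that can operate on its own. Clause 1, Clause 2, Clause 3, Clause 4, and Clause 6 remain in effect.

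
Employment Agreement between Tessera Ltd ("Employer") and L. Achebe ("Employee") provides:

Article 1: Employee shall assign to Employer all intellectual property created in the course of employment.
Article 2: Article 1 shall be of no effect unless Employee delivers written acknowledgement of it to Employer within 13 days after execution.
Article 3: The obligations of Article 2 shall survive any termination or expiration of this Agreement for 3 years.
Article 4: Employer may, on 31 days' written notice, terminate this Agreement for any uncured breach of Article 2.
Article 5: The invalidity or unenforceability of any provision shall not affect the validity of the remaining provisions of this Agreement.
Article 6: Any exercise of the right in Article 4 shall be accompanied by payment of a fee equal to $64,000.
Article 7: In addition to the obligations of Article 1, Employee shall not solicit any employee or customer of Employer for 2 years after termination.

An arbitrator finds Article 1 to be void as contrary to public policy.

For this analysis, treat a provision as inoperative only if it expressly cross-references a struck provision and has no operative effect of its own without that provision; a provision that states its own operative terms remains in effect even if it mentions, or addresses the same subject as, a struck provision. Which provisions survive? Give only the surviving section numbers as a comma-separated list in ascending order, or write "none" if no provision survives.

Article 1 is struck. The only function of Article 2 is the acknowledgement condition for Article 1, so it cannot stand once Article 1 is removed. The only function of Article 3 is the survival period for Article 2, so it cannot stand once Article 2 is removed. Article 4 has no operative effect of its own apart from Article 2 and is therefore inoperative. Article 6 merely fixes the exercise fee for Article 4; with Article 4 gone it has nothing to operate on and falls away. Although Article 7 refers to Article 1, its operative terms do not depend on Article 1, so it remains in effect. Under the severability clause in Article 5, the remaining provisions continue in force. Article 5 and Article 7 remain in effect.

5, 7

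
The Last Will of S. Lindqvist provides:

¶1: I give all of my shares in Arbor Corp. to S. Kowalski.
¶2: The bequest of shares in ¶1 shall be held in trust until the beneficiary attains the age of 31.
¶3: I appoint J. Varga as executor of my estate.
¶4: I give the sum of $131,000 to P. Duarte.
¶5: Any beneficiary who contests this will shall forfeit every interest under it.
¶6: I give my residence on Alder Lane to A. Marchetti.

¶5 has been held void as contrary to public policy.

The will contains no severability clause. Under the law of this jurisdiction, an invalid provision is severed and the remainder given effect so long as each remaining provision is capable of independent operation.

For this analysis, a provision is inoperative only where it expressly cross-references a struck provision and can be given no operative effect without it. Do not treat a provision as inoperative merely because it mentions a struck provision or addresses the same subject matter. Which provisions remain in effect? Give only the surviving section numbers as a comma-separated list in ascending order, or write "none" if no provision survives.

¶5 is struck. Nothing else in the will is defined by reference to ¶5. With no severability clause, the stated default rule severs what cannot stand and enforces each remaining provision that can operate on its own. ¶1, ¶2, ¶3, ¶4, and ¶6 remain in effect.

1, 2, 3, 4, 6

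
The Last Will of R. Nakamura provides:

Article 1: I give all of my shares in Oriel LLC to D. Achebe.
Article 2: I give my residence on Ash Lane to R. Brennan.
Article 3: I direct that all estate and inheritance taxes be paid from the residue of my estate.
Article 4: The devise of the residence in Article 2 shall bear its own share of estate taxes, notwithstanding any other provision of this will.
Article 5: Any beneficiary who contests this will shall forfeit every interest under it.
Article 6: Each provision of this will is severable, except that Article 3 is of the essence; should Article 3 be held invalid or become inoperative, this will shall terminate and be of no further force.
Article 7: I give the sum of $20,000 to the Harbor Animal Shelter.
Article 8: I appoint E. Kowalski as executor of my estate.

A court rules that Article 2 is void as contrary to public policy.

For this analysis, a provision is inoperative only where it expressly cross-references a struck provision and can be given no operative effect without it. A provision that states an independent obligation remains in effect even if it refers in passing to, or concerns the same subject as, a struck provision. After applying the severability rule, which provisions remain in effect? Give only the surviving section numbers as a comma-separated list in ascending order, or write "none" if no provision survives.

1, 3, 5, 6, 7, 8

Article 2 is struck. The only function of Article 4 is the tax charge on Article 2, so it cannot stand once Article 2 is removed. Article 6 makes Article 3 an essential term, but Article 3 is unaffected, so the severability proviso in Article 6 preserves the remaining provisions. The provisions still in force are Article 1, Article 3, Article 5, Article 6, Article 7, and Article 8.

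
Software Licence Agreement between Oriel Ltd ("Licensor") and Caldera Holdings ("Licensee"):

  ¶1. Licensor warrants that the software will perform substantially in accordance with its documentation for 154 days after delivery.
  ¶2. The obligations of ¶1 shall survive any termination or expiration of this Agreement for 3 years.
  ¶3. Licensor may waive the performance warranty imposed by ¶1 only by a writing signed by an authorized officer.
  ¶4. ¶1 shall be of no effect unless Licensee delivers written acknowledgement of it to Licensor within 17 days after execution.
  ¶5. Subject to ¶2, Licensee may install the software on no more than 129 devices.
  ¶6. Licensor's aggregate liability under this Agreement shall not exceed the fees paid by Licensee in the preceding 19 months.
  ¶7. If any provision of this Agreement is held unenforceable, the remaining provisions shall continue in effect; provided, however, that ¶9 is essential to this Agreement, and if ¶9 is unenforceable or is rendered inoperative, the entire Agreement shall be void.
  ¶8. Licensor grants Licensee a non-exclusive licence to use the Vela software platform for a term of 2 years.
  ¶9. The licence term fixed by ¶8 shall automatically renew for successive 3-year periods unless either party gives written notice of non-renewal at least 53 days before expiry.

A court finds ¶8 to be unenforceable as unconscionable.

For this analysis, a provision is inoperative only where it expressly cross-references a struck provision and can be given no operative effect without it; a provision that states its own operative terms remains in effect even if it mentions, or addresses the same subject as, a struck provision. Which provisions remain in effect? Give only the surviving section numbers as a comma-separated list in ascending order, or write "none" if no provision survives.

¶8 is struck. The whole of ¶9 is the renewal of the licence term, defined by reference to ¶8, so ¶9 cannot stand once ¶8 is removed. ¶7 makes ¶9 an essential term, and ¶9 has been rendered inoperative by the cascade; under ¶7, the entire Agreement is therefore void. No provision of the Agreement survives.

none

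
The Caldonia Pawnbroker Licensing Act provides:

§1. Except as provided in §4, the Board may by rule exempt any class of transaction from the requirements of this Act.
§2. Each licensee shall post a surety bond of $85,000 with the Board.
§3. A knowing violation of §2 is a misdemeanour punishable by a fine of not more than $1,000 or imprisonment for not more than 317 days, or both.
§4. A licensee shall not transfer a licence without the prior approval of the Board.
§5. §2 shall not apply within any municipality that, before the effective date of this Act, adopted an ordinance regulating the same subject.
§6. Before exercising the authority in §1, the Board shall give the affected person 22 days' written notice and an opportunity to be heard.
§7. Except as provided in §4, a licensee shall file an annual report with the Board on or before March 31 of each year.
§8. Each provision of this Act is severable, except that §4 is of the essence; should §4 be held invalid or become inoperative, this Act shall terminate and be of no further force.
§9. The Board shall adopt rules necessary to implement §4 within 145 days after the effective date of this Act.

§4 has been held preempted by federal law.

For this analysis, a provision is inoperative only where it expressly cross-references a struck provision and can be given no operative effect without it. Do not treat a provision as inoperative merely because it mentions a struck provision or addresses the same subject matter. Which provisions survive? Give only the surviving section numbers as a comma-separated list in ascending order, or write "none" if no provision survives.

none

§4 is struck. §9 operates only by reference to §4, so it falls with §4. §8 makes §4 an essential term, and §4 is the provision held invalid; under §8, the entire Act is therefore void. No provision of the Act survives.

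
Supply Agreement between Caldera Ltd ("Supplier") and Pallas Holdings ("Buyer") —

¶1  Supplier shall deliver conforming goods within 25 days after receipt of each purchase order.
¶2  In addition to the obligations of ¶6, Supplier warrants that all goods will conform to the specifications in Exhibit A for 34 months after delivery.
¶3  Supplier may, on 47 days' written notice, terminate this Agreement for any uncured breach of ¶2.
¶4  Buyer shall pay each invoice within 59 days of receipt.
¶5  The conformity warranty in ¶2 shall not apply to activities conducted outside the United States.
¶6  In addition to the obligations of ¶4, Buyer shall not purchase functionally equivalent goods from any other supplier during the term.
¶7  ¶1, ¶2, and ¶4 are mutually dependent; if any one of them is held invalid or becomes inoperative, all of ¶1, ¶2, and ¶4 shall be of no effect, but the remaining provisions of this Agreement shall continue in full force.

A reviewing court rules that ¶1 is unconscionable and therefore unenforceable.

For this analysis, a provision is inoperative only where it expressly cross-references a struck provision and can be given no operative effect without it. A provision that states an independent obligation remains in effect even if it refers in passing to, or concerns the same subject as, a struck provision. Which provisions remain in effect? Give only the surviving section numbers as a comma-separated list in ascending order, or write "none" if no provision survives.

6, 7

¶1 is struck. ¶6 mentions ¶4 but its own obligation stands independently of ¶4, so ¶6 is not affected. No other provision's operative terms depend on ¶1. ¶7 declares ¶1, ¶2, and ¶4 mutually dependent; since one of them has fallen, all of them are of no effect. That brings down ¶2 and ¶4 as well. ¶3 and ¶5 in turn depend solely on a provision now struck and likewise fall. The remainder continues in force under ¶7. ¶6 and ¶7 remain in effect.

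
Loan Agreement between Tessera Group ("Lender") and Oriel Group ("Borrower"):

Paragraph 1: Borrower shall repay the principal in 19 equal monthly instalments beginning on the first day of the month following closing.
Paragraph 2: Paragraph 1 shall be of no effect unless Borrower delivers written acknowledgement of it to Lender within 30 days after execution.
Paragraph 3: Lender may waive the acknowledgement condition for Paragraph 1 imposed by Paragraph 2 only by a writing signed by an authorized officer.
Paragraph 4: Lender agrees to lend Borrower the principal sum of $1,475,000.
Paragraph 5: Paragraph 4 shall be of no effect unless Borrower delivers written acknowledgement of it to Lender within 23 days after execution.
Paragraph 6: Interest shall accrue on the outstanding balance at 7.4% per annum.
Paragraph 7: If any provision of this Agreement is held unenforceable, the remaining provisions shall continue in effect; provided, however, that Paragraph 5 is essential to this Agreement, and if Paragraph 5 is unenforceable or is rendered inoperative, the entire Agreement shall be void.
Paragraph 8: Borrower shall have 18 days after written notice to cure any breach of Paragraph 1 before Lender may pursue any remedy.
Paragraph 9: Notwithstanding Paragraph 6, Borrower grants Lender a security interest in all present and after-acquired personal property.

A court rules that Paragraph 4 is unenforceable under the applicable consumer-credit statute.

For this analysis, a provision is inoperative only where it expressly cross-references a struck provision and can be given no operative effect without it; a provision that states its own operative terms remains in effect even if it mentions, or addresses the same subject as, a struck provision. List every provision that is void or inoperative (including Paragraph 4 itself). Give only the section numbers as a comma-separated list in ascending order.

1, 2, 3, 4, 5, 6, 7, 8, 9

Paragraph 4 is struck. Paragraph 5 operates only by reference to Paragraph 4, so it falls with Paragraph 4. Paragraph 7 makes Paragraph 5 an essential term, and Paragraph 5 has been rendered inoperative by the cascade; under Paragraph 7, the entire Agreement is therefore void. No provision of the Agreement survives.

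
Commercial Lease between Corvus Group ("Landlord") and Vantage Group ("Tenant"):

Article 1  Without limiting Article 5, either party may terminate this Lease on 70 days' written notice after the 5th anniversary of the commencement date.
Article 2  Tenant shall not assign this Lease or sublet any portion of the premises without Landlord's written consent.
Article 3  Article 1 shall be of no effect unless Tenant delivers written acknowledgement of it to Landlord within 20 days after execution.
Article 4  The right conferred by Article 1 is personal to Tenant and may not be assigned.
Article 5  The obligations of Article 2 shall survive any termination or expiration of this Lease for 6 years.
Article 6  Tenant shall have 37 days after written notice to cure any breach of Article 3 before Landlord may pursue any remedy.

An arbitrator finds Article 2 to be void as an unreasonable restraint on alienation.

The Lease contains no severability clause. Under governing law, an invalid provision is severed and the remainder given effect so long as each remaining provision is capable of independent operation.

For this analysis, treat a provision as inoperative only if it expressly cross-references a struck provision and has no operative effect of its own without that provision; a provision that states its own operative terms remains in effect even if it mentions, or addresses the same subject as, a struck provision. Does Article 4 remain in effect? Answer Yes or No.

Article 2 is struck. Article 5 operates only by reference to Article 2, so it falls with Article 2. Although Article 1 refers to Article 5, its operative terms do not depend on Article 5, so it remains in effect. With no severability clause, the stated default rule severs what cannot stand and enforces each remaining provision that can operate on its own. The provisions still in force are Article 1, Article 3, Article 4, and Article 6. Article 4 is among the surviving provisions, so the answer is yes.

Yes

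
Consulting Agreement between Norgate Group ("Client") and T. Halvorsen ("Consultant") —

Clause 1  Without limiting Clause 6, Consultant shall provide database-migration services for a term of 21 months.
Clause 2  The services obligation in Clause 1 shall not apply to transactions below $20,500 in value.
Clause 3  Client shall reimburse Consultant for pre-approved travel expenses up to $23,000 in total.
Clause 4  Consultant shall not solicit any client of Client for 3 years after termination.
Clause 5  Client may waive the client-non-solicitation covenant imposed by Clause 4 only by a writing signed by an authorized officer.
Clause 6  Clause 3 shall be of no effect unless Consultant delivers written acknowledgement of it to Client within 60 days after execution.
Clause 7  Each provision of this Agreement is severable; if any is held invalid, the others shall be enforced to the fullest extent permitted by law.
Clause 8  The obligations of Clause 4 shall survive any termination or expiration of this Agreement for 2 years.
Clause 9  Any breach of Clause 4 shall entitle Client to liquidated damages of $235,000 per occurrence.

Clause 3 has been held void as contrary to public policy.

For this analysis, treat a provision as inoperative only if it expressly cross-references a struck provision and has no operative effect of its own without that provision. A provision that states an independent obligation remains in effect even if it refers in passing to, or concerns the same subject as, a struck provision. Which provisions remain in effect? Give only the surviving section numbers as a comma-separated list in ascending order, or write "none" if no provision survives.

1, 2, 4, 5, 7, 8, 9

Clause 3 is struck. Clause 6 merely fixes the acknowledgement condition for Clause 3; with Clause 3 gone it has nothing to operate on and falls away. Although Clause 1 refers to Clause 6, its operative terms do not depend on Clause 6, so it remains in effect. Clause 7 is a severability clause and preserves every provision that can still be given independent effect. That leaves Clause 1, Clause 2, Clause 4, Clause 5, Clause 7, Clause 8, and Clause 9 in effect.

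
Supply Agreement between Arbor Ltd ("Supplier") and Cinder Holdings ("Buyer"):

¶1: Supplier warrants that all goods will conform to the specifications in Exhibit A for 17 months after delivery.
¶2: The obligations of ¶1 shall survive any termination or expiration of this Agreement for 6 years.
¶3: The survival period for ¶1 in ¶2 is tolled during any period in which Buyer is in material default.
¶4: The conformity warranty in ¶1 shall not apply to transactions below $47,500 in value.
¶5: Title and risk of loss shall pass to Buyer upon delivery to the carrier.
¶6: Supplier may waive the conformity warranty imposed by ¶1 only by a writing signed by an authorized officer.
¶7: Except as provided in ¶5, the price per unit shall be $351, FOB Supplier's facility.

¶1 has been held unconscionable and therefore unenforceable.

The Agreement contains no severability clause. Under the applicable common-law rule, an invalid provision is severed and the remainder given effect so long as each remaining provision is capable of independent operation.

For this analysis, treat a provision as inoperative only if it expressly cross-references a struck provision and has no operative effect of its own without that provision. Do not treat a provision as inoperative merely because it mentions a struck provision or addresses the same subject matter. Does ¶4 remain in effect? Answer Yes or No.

No

¶1 is struck. ¶2 merely fixes the survival period for ¶1; with ¶1 gone it has nothing to operate on and falls away. ¶4 does nothing except set the carve-out from the conformity warranty by reference to ¶1; with ¶1 gone it has no independent effect and is inoperative. ¶6 merely fixes the waiver condition for ¶1; with ¶1 gone it has nothing to operate on and falls away. ¶3 has no operative effect of its own apart from ¶2 and is therefore inoperative. With no severability clause, the stated default rule severs what cannot stand and enforces each remaining provision that can operate on its own. That leaves ¶5 and ¶7 in effect. ¶4 is among the inoperative provisions, so the answer is no.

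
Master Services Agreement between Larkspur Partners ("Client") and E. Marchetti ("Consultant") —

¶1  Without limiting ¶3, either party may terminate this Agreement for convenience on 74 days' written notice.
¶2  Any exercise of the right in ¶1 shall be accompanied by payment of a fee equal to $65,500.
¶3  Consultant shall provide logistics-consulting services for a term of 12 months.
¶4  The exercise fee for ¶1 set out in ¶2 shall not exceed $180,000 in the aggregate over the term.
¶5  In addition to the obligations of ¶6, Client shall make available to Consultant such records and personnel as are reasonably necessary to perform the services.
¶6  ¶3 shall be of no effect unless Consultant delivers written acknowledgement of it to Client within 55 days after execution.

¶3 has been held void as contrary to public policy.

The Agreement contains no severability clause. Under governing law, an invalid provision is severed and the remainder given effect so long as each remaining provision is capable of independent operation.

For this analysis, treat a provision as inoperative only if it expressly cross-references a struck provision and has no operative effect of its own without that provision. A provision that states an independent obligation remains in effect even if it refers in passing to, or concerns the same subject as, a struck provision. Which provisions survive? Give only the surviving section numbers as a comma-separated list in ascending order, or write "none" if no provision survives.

1, 2, 4, 5

¶3 is struck. ¶6 has no operative effect of its own apart from ¶3 and is therefore inoperative. ¶1 mentions ¶3 but its own obligation stands independently of ¶3, so ¶1 is not affected. Although ¶5 refers to ¶6, its operative terms do not depend on ¶6, so it remains in effect. Under the stated default rule, only provisions that cannot operate independently fall away; the rest are enforced. The provisions still in force are ¶1, ¶2, ¶4, and ¶5.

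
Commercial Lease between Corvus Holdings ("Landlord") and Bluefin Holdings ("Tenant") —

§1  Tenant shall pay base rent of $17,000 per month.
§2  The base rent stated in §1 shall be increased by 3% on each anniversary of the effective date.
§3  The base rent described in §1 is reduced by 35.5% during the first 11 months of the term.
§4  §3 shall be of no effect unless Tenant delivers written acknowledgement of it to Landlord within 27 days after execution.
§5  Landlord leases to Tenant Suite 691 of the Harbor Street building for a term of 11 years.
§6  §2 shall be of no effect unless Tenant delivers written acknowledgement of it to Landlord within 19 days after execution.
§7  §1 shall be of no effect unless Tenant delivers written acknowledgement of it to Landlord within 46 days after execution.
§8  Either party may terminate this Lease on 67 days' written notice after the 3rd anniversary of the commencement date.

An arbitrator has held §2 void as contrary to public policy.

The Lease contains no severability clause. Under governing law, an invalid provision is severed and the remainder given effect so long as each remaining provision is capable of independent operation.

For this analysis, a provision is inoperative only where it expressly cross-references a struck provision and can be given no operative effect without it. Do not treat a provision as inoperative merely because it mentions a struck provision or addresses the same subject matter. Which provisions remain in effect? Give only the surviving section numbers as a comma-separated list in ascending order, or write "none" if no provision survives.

§2 is struck. §6 operates only by reference to §2, so it falls with §2. With no severability clause, the stated default rule severs what cannot stand and enforces each remaining provision that can operate on its own. The provisions still in force are §1, §3, §4, §5, §7, and §8.

1, 3, 4, 5, 7, 8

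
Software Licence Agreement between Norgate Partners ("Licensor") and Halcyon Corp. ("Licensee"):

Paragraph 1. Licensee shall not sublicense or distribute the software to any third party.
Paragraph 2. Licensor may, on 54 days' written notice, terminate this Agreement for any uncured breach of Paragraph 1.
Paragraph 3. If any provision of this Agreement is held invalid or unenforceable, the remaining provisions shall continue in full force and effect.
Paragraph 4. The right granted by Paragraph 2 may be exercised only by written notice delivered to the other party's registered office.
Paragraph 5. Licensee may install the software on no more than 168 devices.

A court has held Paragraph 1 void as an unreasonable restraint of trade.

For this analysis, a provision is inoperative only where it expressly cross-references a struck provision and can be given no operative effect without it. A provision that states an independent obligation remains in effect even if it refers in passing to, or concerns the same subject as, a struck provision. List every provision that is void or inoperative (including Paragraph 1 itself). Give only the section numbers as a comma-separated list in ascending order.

Paragraph 1 is struck. Paragraph 2 has no operative effect of its own apart from Paragraph 1 and is therefore inoperative. Paragraph 4 operates only by reference to Paragraph 2, so it falls with Paragraph 2. Paragraph 3 is a severability clause and preserves every provision that can still be given independent effect. Paragraph 3 and Paragraph 5 remain in effect.

1, 2, 4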